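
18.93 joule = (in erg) 1.893e+08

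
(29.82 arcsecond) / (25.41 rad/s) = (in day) 6.585e-11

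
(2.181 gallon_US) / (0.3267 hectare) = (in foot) 8.291e-06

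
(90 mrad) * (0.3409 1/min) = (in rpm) 0.004883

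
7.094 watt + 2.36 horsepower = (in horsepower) 2.37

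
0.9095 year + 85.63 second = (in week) 47.42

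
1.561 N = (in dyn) 1.561e+05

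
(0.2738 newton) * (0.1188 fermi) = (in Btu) 3.083e-20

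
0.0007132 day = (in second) 61.62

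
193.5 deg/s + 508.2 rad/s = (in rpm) 4885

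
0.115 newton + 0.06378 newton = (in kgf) 0.01823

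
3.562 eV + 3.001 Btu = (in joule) 3166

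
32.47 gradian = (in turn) 0.08117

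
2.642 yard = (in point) 6848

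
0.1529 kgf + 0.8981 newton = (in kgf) 0.2445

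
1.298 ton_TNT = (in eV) 3.39e+28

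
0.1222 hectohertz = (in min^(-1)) 733.2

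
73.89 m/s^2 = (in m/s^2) 73.89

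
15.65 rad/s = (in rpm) 149.4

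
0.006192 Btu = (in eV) 4.078e+19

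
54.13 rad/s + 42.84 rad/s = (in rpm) 926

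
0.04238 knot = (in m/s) 0.0218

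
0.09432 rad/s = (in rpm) 0.9007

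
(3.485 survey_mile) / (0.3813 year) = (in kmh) 0.001679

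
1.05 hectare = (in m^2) 1.05e+04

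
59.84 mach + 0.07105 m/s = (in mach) 59.84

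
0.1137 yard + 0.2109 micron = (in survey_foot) 0.3411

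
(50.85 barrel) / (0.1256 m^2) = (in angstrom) 6.437e+11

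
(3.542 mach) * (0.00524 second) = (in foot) 20.73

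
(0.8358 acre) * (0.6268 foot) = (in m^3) 646.2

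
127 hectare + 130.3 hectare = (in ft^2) 2.77e+07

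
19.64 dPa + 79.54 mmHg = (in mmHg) 79.55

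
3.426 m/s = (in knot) 6.66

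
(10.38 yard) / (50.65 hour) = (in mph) 0.0001164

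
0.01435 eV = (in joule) 2.299e-21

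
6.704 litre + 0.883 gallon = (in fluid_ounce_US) 339.7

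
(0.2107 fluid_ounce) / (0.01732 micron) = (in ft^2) 3872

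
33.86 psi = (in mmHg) 1751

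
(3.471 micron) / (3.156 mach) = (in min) 5.383e-11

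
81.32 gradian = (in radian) 1.277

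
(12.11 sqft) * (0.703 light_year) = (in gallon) 1.977e+18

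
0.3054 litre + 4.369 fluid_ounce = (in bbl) 0.002734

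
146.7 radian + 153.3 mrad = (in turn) 23.37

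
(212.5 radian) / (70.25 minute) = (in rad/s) 0.05042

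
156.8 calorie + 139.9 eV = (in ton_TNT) 1.568e-07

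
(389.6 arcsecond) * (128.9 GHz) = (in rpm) 2.325e+09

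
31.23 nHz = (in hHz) 3.123e-10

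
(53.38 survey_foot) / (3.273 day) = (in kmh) 0.0002071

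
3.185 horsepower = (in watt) 2375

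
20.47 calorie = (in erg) 8.565e+08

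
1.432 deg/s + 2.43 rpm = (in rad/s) 0.2795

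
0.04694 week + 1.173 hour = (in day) 0.3775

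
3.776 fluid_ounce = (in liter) 0.1117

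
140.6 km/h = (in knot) 75.92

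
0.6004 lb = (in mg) 2.723e+05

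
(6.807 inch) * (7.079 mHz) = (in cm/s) 0.1224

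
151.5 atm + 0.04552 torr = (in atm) 151.5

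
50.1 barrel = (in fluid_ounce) 2.693e+05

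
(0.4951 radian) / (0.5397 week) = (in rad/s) 1.517e-06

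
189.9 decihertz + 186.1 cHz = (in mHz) 2.085e+04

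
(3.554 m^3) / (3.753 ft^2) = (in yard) 11.15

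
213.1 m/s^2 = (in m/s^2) 213.1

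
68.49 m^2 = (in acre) 0.01692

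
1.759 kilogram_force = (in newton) 17.25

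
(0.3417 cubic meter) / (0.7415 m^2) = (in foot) 1.512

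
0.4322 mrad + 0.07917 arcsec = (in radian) 0.0004326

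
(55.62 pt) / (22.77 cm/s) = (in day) 9.974e-07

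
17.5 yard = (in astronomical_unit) 1.07e-10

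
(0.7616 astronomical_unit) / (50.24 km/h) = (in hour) 2.268e+06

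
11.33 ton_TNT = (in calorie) 1.133e+10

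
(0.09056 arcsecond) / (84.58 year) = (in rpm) 1.572e-15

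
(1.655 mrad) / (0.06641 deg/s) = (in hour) 0.0003966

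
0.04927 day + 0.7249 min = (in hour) 1.195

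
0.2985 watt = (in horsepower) 0.0004003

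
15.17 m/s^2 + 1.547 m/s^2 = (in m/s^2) 16.72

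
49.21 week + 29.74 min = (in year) 0.9438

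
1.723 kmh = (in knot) 0.9303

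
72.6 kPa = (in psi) 10.53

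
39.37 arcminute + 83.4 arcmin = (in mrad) 35.71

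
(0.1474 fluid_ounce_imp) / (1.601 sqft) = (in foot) 9.238e-05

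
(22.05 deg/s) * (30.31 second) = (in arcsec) 2.406e+06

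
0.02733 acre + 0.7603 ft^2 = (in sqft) 1191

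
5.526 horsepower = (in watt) 4121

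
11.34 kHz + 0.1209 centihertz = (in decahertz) 1134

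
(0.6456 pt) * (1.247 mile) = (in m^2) 0.4571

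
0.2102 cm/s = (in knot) 0.004086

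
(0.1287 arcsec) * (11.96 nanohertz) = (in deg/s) 4.276e-13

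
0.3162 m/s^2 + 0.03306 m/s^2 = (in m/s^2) 0.3493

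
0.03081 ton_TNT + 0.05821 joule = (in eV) 8.046e+26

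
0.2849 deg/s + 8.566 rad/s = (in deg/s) 491.1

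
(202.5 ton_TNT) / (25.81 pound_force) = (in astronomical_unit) 0.04933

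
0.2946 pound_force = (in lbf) 0.2946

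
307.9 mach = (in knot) 2.038e+05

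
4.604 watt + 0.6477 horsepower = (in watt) 487.6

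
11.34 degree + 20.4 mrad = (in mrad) 218.3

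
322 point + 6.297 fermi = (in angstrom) 1.136e+09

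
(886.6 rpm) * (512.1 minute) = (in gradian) 1.816e+08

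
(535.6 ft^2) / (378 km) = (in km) 1.316e-07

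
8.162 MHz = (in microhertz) 8.162e+12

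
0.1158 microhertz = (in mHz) 0.0001158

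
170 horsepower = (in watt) 1.268e+05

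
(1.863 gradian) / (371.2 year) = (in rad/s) 2.5e-12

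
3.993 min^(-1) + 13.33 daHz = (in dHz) 1334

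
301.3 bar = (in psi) 4370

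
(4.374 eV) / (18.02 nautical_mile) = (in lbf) 4.721e-24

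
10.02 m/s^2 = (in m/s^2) 10.02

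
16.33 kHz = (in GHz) 1.633e-05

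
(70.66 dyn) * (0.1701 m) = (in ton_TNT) 2.873e-14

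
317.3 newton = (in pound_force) 71.33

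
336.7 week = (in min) 3.394e+06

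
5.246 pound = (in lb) 5.246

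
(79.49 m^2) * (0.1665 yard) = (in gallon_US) 3197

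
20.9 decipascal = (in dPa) 20.9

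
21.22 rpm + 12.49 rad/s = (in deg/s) 842.9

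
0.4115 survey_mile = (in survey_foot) 2173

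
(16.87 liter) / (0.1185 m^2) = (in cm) 14.24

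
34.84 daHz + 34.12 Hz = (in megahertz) 0.0003825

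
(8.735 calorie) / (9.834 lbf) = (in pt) 2368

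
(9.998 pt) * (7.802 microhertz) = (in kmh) 9.907e-08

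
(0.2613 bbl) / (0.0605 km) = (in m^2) 0.0006867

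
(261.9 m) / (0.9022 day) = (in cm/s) 0.336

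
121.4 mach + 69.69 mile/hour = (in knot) 8.041e+04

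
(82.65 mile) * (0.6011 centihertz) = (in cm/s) 7.995e+04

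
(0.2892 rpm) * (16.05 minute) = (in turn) 4.642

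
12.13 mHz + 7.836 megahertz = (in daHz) 7.836e+05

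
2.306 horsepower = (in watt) 1720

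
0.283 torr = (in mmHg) 0.283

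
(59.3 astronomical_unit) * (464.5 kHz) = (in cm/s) 4.121e+20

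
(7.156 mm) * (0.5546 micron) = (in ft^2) 4.272e-08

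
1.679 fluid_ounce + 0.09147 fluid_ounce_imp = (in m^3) 5.225e-05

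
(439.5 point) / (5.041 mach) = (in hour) 2.509e-08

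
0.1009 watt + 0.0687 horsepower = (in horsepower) 0.06884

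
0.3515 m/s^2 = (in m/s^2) 0.3515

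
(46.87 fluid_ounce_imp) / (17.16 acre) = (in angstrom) 191.8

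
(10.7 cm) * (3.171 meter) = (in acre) 8.384e-05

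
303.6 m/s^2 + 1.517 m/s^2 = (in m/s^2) 305.1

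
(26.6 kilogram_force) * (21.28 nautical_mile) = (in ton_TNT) 0.002457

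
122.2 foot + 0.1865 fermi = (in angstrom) 3.725e+11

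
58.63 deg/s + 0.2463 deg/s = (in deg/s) 58.88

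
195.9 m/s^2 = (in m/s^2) 195.9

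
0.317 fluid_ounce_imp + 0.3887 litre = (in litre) 0.3977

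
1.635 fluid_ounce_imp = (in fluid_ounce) 1.571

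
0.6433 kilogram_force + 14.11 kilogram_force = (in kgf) 14.75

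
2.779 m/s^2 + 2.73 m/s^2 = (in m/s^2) 5.509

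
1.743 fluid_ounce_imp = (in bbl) 0.0003115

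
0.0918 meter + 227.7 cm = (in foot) 7.772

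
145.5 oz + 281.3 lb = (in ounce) 4646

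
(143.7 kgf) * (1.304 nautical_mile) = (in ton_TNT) 0.0008134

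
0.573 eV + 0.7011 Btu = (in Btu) 0.7011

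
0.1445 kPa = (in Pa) 144.5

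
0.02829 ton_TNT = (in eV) 7.388e+26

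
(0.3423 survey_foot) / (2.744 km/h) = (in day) 1.584e-06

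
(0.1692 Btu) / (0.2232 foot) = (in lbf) 589.9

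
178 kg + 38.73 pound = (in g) 1.956e+05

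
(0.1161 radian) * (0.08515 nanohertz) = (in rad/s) 9.886e-12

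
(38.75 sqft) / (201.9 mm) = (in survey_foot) 58.5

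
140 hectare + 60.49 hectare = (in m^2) 2.005e+06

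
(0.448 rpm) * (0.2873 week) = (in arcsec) 1.681e+09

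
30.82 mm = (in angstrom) 3.082e+08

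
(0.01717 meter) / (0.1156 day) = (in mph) 3.845e-06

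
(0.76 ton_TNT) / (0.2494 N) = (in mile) 7.922e+06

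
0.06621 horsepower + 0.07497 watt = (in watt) 49.45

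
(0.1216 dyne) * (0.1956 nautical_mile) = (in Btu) 4.175e-07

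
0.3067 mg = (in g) 0.0003067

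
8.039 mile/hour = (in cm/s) 359.4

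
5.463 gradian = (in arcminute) 295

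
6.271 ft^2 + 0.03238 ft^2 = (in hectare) 5.856e-05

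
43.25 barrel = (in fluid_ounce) 2.325e+05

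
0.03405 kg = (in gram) 34.05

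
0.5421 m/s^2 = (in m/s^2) 0.5421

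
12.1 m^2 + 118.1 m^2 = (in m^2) 130.2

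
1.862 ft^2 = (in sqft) 1.862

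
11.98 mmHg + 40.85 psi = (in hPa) 2832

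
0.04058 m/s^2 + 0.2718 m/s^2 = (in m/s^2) 0.3124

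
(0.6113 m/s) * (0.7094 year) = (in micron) 1.368e+13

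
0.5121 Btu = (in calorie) 129.1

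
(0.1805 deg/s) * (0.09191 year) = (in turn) 1453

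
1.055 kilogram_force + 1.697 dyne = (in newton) 10.35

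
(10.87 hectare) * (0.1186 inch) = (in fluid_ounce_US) 1.107e+07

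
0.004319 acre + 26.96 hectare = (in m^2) 2.696e+05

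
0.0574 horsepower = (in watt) 42.8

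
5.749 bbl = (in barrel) 5.749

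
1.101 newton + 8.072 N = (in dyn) 9.173e+05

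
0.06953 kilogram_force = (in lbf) 0.1533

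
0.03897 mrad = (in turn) 6.202e-06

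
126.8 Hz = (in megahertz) 0.0001268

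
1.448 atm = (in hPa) 1467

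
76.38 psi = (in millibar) 5266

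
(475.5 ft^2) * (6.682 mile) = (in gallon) 1.255e+08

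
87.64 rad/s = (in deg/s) 5021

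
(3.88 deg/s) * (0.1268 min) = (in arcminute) 1771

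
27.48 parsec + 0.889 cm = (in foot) 2.782e+18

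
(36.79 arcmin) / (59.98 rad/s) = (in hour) 4.956e-08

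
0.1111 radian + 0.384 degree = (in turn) 0.01875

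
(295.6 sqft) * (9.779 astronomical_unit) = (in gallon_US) 1.061e+16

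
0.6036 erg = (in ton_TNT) 1.443e-17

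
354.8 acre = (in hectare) 143.6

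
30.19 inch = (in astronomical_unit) 5.126e-12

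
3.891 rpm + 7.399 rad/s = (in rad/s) 7.806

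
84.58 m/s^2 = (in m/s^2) 84.58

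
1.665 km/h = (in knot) 0.899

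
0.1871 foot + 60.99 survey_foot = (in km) 0.01865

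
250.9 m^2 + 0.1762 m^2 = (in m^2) 251.1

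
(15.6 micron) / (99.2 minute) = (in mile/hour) 5.863e-09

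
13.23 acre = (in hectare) 5.354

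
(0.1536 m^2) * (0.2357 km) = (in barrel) 227.7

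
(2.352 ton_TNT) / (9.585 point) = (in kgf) 2.968e+11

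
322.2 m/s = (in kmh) 1160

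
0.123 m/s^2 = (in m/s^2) 0.123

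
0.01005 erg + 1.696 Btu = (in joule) 1789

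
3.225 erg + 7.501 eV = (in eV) 2.013e+12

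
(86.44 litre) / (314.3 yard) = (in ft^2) 0.003237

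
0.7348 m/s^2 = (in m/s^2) 0.7348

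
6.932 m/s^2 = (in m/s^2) 6.932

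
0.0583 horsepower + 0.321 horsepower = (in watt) 282.8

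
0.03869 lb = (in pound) 0.03869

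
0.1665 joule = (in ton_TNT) 3.979e-11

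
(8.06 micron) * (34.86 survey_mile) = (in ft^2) 4.867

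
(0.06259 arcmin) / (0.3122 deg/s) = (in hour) 9.282e-07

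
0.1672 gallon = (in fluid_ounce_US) 21.4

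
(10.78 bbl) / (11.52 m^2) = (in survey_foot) 0.4881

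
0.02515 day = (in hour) 0.6036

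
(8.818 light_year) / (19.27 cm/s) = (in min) 7.215e+15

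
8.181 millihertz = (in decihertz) 0.08181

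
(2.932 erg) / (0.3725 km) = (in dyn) 7.871e-05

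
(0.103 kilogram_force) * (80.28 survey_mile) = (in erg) 1.305e+12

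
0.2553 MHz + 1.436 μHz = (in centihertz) 2.553e+07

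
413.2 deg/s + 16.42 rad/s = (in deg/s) 1354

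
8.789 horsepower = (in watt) 6554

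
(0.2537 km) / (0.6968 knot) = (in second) 707.7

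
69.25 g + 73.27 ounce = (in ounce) 75.71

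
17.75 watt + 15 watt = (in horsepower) 0.04392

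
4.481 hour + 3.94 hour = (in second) 3.032e+04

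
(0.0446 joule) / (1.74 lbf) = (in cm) 0.5762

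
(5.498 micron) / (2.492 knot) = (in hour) 1.191e-09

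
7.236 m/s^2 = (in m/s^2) 7.236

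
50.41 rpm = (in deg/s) 302.5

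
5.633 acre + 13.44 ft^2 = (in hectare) 2.28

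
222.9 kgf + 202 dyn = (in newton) 2186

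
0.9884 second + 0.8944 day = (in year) 0.00245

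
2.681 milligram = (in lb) 5.911e-06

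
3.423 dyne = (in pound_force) 7.695e-06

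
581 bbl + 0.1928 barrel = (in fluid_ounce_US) 3.124e+06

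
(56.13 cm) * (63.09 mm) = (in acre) 8.751e-06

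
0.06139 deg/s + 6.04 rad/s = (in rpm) 57.69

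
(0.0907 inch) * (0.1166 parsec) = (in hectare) 8.289e+08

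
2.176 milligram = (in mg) 2.176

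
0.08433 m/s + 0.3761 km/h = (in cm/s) 18.88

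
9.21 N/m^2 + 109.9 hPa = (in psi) 1.595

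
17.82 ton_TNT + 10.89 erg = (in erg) 7.456e+17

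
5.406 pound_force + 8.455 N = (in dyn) 3.25e+06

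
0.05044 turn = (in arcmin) 1090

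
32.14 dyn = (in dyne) 32.14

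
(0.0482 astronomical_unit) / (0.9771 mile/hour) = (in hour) 4.585e+06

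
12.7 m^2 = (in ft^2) 136.7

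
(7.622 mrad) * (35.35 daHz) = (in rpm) 25.73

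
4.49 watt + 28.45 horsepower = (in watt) 2.122e+04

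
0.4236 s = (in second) 0.4236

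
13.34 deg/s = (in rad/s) 0.2328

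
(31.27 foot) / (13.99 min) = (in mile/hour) 0.0254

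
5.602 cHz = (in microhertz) 5.602e+04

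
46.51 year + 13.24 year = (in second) 1.884e+09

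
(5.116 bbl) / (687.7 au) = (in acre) 1.954e-18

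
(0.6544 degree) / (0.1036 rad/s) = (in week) 1.823e-07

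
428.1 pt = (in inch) 5.946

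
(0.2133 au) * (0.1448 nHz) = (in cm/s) 462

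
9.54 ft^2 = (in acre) 0.000219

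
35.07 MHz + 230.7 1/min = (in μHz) 3.507e+13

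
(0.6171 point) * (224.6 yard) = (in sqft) 0.4813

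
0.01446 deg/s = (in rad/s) 0.0002524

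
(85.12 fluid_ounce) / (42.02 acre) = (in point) 4.196e-05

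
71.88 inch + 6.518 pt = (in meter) 1.828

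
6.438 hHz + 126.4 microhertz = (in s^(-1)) 643.8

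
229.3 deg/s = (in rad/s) 4.002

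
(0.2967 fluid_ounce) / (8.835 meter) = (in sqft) 1.069e-05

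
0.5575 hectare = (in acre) 1.378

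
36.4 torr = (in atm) 0.04789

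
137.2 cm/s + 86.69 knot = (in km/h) 165.5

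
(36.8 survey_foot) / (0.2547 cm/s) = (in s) 4404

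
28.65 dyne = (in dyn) 28.65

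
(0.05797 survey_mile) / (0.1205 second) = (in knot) 1505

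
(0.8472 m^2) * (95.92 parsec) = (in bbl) 1.577e+19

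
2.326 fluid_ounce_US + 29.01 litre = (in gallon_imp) 6.396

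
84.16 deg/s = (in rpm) 14.03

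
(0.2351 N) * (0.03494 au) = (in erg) 1.229e+16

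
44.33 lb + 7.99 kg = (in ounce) 991.1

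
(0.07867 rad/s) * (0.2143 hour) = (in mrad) 6.069e+04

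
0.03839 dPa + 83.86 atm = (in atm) 83.86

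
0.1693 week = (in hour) 28.44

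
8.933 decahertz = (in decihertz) 893.3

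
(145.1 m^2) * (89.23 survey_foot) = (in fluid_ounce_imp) 1.389e+08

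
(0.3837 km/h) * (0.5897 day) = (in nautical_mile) 2.932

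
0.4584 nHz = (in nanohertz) 0.4584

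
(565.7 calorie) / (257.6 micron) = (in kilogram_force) 9.369e+05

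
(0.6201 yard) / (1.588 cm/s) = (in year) 1.132e-06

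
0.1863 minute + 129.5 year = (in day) 4.727e+04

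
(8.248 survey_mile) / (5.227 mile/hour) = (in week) 0.009393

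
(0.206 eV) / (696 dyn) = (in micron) 4.742e-12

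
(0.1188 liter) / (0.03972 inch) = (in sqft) 1.267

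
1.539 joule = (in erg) 1.539e+07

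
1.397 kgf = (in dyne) 1.37e+06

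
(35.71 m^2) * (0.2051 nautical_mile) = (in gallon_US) 3.583e+06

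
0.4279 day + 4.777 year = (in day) 1744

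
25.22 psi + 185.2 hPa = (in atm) 1.899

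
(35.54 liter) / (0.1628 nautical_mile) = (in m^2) 0.0001179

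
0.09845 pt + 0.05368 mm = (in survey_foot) 0.0002901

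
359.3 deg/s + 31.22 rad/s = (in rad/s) 37.49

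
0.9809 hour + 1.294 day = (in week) 0.1907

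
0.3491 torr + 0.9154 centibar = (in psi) 0.1395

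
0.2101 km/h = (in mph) 0.1306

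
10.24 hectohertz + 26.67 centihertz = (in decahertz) 102.4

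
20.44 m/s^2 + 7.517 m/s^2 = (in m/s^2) 27.96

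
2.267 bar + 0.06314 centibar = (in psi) 32.89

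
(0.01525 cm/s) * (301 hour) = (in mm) 1.652e+05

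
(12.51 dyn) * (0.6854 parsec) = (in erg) 2.646e+19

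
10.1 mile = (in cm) 1.625e+06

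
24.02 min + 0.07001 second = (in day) 0.01668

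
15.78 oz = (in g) 447.4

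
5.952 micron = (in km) 5.952e-09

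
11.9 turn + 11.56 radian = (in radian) 86.33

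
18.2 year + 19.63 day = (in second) 5.757e+08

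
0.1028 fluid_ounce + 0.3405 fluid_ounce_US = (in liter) 0.01311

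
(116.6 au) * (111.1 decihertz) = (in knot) 3.767e+14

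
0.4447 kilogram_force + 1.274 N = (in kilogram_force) 0.5746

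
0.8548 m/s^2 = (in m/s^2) 0.8548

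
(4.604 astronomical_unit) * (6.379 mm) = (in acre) 1.086e+06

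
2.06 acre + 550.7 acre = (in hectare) 223.7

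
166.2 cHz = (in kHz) 0.001662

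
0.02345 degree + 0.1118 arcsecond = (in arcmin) 1.409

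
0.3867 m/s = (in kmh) 1.392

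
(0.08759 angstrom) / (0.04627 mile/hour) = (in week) 7.002e-16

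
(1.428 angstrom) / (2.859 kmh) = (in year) 5.702e-18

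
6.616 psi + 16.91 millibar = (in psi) 6.861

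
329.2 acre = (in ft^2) 1.434e+07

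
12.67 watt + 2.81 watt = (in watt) 15.48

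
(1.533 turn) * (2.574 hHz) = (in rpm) 2.368e+04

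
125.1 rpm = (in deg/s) 750.6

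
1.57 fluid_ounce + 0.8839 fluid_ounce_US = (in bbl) 0.0004565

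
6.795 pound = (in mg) 3.082e+06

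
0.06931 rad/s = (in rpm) 0.6619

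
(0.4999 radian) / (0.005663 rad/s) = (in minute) 1.471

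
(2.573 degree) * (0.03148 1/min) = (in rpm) 0.000225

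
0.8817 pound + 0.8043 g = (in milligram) 4.007e+05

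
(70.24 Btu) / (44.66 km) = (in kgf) 0.1692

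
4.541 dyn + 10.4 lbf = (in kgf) 4.717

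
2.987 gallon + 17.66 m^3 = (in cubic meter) 17.67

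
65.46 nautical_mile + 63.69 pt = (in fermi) 1.212e+20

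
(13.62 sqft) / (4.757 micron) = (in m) 2.66e+05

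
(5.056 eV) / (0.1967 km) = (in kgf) 4.199e-22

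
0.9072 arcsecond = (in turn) 7e-07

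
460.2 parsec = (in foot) 4.659e+19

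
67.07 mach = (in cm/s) 2.284e+06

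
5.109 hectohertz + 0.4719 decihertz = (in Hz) 510.9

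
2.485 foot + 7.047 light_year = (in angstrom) 6.667e+26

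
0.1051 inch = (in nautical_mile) 1.441e-06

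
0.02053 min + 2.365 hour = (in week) 0.01408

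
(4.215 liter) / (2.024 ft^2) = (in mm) 22.42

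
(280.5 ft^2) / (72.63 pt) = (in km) 1.017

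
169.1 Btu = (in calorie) 4.264e+04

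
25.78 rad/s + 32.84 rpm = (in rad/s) 29.22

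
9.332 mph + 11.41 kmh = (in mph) 16.42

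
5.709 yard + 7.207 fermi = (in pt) 1.48e+04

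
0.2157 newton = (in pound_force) 0.04849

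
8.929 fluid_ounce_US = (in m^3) 0.0002641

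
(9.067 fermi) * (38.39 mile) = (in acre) 1.384e-13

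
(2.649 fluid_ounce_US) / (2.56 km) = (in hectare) 3.06e-12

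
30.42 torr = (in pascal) 4056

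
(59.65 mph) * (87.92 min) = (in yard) 1.538e+05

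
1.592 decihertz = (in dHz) 1.592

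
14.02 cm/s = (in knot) 0.2725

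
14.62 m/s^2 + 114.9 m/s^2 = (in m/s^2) 129.5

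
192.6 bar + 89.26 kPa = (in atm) 191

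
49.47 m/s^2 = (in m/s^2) 49.47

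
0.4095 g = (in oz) 0.01444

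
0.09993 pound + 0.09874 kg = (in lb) 0.3176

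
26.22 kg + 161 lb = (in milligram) 9.925e+07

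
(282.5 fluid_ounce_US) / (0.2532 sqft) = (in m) 0.3552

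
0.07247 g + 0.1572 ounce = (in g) 4.529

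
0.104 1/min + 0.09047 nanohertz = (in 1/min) 0.104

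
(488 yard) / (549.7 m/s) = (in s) 0.8118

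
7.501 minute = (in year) 1.427e-05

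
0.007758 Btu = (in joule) 8.185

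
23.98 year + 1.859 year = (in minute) 1.358e+07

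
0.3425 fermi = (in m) 3.425e-16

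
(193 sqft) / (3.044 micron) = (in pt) 1.67e+10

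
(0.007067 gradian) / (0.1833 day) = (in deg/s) 4.016e-07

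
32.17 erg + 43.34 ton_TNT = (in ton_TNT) 43.34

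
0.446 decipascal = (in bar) 4.46e-07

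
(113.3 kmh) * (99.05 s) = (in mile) 1.937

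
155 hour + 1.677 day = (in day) 8.135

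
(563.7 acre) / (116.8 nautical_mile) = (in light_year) 1.115e-15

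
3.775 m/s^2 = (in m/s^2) 3.775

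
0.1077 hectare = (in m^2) 1077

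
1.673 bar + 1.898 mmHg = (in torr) 1257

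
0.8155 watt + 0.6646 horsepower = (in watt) 496.4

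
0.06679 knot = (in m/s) 0.03436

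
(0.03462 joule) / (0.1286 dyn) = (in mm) 2.692e+07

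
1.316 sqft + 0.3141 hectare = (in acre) 0.7762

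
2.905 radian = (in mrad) 2905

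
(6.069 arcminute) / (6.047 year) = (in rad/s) 9.258e-12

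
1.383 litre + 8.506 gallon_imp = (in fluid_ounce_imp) 1410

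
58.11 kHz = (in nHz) 5.811e+13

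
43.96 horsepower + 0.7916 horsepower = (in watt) 3.337e+04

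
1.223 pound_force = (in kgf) 0.5547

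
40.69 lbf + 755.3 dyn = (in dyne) 1.81e+07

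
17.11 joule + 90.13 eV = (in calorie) 4.089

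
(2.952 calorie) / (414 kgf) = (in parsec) 9.859e-20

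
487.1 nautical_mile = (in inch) 3.552e+07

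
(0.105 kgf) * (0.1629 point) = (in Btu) 5.609e-08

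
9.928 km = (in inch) 3.909e+05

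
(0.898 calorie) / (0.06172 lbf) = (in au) 9.148e-11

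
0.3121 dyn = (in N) 3.121e-06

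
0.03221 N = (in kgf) 0.003285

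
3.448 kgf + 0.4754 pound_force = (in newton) 35.93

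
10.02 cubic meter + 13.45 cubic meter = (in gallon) 6200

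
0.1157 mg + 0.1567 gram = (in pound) 0.0003457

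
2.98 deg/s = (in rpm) 0.4967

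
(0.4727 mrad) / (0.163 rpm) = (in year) 8.781e-10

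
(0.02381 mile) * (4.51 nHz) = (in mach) 5.075e-10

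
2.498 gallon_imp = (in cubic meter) 0.01136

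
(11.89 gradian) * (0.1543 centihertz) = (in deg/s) 0.01651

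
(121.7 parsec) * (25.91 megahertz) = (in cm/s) 9.73e+27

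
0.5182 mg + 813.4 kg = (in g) 8.134e+05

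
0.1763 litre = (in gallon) 0.04657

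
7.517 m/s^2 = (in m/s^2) 7.517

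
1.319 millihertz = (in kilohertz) 1.319e-06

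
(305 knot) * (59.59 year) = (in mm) 2.949e+14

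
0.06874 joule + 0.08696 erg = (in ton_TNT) 1.643e-11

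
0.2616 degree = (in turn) 0.0007267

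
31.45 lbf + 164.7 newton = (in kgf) 31.06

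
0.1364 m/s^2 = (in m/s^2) 0.1364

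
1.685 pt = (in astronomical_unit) 3.974e-15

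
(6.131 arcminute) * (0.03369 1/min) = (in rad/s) 1.001e-06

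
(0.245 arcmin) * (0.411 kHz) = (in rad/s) 0.02929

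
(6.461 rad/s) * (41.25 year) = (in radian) 8.405e+09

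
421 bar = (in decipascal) 4.21e+08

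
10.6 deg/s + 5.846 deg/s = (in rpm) 2.741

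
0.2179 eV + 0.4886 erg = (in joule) 4.886e-08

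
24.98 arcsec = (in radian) 0.0001211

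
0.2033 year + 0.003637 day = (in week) 10.6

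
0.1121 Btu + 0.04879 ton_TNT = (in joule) 2.041e+08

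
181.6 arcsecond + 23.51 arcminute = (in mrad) 7.719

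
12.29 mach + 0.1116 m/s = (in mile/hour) 9361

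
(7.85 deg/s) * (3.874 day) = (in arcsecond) 9.459e+09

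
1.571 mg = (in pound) 3.463e-06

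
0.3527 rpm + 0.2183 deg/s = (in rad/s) 0.04074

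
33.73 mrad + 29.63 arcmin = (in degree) 2.426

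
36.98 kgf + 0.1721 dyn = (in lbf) 81.53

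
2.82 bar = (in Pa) 2.82e+05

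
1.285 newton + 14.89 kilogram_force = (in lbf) 33.12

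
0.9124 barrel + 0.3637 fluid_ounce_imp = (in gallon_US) 38.32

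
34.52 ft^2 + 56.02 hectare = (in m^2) 5.602e+05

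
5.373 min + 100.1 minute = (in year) 0.0002007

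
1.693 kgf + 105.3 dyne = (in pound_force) 3.733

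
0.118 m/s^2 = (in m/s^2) 0.118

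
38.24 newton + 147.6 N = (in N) 185.8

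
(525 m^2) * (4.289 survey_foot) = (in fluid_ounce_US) 2.321e+07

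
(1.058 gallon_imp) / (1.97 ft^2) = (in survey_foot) 0.08622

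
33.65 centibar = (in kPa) 33.65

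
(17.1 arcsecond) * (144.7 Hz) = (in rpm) 0.1146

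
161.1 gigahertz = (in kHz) 1.611e+08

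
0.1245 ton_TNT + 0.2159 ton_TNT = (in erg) 1.424e+16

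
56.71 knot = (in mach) 0.08568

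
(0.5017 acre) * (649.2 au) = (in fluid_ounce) 6.667e+21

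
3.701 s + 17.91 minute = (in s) 1078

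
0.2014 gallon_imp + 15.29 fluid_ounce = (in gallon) 0.3613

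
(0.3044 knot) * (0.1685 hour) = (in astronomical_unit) 6.35e-10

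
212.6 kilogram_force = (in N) 2085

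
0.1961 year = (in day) 71.58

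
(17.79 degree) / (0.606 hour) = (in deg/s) 0.008155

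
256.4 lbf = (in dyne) 1.141e+08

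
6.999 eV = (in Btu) 1.063e-21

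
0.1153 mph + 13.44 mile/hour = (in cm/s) 606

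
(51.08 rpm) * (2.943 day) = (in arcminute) 4.676e+09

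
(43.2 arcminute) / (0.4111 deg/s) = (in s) 1.751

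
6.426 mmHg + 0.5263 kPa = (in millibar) 13.83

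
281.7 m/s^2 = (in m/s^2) 281.7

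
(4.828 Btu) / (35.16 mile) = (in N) 0.09002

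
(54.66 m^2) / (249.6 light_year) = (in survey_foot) 7.594e-17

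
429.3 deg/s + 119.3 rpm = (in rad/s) 19.99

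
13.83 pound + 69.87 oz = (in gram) 8254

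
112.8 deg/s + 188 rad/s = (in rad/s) 190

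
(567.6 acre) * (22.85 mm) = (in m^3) 5.249e+04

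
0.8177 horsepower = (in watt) 609.8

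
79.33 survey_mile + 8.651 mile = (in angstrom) 1.416e+15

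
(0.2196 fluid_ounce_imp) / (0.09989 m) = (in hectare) 6.246e-09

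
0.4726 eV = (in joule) 7.572e-20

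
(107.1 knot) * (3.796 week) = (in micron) 1.265e+14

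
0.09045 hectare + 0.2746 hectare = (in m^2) 3650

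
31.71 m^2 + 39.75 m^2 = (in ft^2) 769.2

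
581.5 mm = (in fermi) 5.815e+14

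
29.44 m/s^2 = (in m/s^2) 29.44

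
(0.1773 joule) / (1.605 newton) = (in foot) 0.3624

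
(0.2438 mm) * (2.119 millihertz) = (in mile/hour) 1.156e-06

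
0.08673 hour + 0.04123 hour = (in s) 460.7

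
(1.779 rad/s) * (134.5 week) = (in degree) 8.291e+09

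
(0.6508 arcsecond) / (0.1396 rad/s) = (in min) 3.767e-07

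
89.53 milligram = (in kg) 8.953e-05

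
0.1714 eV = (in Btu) 2.603e-23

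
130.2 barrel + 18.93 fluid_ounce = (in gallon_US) 5469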